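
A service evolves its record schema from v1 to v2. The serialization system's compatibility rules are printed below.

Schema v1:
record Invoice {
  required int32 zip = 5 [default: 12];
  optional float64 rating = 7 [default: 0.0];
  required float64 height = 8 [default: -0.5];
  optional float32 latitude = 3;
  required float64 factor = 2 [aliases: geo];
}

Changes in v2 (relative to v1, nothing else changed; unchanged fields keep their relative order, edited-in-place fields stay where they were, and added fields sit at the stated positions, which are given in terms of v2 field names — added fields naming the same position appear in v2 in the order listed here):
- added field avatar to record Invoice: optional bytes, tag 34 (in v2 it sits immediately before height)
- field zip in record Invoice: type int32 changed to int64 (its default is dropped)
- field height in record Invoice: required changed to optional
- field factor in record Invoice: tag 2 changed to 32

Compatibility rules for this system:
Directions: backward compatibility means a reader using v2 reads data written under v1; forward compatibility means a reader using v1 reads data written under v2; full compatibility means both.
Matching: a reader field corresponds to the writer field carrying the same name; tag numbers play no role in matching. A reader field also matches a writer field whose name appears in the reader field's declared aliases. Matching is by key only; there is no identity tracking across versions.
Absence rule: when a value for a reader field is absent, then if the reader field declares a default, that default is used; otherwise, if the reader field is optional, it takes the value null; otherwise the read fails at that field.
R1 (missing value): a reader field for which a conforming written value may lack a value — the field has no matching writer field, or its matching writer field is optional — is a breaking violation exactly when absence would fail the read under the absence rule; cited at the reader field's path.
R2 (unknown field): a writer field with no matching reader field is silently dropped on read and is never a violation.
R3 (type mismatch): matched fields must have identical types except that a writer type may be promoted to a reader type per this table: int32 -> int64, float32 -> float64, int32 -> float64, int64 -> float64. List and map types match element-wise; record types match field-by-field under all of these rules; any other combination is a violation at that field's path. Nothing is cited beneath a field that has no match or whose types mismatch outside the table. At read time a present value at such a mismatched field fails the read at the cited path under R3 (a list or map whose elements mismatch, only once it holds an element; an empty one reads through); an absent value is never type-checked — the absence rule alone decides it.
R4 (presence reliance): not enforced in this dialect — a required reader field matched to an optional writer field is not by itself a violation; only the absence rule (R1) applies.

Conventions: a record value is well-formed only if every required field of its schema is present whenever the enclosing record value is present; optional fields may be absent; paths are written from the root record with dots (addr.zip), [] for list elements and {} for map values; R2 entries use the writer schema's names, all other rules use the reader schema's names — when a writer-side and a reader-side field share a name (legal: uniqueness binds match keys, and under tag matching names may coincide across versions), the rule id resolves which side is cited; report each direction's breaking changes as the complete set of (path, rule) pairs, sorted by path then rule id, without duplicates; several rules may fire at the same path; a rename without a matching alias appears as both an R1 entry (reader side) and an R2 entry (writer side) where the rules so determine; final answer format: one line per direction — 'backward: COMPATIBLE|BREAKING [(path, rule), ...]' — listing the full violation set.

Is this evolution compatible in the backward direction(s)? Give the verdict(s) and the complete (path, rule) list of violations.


arrows below run writer -> reader for Invoice
backward on Invoice — v2 reading data written by v1:
  zip <- zip (int32 -> int64, writer required)
  rating <- rating (float64 -> float64, writer optional)
  avatar: no writer match
  height <- height (float64 -> float64, writer required)
  latitude <- latitude (float32 -> float32, writer optional)
  factor <- factor (float64 -> float64, writer required)
  => no violations; backward on Invoice: COMPATIBLE
ruling out the remaining Invoice differences:
  added field avatar to record Invoice: optional bytes, tag 34 (in v2 it sits immediately before height) -> triggers nothing under Invoice's printed rules — same verdict
  field zip in record Invoice: type int32 changed to int64 (its default is dropped) -> fires only in the forward direction of Invoice, which is not asked here
  field height in record Invoice: required changed to optional -> triggers nothing under Invoice's printed rules — same verdict
  field factor in record Invoice: tag 2 changed to 32 -> triggers nothing under Invoice's printed rules — same verdict

backward: COMPATIBLE []


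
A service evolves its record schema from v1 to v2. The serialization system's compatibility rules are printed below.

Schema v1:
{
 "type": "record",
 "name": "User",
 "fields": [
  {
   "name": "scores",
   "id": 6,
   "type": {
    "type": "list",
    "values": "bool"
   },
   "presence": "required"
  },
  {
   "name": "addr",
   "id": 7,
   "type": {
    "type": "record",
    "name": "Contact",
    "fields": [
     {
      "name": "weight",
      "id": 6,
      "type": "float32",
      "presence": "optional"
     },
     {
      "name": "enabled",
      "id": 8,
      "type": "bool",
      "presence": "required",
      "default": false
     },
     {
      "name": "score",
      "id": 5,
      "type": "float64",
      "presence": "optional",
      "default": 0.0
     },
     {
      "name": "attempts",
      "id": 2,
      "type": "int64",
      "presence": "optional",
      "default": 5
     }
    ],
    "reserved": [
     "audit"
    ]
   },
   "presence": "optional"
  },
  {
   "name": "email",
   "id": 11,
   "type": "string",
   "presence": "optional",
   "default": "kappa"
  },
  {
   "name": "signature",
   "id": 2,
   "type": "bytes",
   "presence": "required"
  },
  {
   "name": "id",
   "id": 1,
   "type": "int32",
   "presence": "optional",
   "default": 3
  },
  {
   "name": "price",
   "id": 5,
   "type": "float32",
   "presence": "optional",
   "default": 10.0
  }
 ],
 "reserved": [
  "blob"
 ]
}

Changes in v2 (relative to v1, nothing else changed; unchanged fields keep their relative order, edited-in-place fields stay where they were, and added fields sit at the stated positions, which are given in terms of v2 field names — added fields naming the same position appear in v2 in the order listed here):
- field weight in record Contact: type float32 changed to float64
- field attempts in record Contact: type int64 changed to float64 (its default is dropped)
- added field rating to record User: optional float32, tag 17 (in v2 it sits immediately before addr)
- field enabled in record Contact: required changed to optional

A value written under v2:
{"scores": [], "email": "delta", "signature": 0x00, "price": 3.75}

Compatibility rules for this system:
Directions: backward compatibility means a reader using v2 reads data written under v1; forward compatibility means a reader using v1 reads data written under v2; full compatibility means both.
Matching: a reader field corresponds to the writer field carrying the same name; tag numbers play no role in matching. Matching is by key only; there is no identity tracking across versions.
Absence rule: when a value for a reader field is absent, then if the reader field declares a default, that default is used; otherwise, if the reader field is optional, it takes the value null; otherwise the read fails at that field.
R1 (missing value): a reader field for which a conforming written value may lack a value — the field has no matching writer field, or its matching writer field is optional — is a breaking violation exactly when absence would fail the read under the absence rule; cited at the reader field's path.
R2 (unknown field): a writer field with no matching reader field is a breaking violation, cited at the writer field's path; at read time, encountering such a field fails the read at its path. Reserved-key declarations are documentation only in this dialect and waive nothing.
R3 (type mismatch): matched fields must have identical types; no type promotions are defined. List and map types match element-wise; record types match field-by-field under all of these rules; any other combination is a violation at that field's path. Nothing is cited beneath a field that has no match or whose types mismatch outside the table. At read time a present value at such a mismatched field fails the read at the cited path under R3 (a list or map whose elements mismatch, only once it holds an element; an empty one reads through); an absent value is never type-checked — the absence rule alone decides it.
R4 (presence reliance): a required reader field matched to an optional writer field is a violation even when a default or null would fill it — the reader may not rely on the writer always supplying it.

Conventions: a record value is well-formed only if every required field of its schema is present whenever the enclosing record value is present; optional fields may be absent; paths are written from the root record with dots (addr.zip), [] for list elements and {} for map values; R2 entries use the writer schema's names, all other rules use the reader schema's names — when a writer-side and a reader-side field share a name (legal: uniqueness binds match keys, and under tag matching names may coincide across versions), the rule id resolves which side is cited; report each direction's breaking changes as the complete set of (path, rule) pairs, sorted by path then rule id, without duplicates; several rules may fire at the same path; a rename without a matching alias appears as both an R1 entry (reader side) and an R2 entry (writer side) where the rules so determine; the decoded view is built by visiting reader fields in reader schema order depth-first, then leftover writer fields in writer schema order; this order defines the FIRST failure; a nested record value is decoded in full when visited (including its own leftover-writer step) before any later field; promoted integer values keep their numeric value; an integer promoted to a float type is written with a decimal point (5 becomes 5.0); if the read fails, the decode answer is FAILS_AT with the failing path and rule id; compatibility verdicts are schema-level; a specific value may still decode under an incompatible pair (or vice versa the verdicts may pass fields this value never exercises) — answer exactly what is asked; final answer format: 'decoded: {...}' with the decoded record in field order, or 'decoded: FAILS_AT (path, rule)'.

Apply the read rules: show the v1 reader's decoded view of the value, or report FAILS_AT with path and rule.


the writer's type comes first in each User pair
decode (reader v1):
  scores := []
  addr := null (absent, optional -> null)
  email := "delta"
  signature := 0x00
  id := 3 (absent -> default)
  price := 3.75
  => decoded: {"scores": [], "addr": null, "email": "delta", "signature": 0x00, "id": 3, "price": 3.75}
the rest of the User diff is inert for this question:
  field weight in record Contact: type float32 changed to float64 -> affects the rule determinations only; this particular User value decodes identically
  field attempts in record Contact: type int64 changed to float64 (its default is dropped) -> affects the rule determinations only; this particular User value decodes identically
  added field rating to record User: optional float32, tag 17 (in v2 it sits immediately before addr) -> affects the rule determinations only; this particular User value decodes identically
  field enabled in record Contact: required changed to optional -> affects the rule determinations only; this particular User value decodes identically

decoded: {"scores": [], "addr": null, "email": "delta", "signature": 0x00, "id": 3, "price": 3.75}


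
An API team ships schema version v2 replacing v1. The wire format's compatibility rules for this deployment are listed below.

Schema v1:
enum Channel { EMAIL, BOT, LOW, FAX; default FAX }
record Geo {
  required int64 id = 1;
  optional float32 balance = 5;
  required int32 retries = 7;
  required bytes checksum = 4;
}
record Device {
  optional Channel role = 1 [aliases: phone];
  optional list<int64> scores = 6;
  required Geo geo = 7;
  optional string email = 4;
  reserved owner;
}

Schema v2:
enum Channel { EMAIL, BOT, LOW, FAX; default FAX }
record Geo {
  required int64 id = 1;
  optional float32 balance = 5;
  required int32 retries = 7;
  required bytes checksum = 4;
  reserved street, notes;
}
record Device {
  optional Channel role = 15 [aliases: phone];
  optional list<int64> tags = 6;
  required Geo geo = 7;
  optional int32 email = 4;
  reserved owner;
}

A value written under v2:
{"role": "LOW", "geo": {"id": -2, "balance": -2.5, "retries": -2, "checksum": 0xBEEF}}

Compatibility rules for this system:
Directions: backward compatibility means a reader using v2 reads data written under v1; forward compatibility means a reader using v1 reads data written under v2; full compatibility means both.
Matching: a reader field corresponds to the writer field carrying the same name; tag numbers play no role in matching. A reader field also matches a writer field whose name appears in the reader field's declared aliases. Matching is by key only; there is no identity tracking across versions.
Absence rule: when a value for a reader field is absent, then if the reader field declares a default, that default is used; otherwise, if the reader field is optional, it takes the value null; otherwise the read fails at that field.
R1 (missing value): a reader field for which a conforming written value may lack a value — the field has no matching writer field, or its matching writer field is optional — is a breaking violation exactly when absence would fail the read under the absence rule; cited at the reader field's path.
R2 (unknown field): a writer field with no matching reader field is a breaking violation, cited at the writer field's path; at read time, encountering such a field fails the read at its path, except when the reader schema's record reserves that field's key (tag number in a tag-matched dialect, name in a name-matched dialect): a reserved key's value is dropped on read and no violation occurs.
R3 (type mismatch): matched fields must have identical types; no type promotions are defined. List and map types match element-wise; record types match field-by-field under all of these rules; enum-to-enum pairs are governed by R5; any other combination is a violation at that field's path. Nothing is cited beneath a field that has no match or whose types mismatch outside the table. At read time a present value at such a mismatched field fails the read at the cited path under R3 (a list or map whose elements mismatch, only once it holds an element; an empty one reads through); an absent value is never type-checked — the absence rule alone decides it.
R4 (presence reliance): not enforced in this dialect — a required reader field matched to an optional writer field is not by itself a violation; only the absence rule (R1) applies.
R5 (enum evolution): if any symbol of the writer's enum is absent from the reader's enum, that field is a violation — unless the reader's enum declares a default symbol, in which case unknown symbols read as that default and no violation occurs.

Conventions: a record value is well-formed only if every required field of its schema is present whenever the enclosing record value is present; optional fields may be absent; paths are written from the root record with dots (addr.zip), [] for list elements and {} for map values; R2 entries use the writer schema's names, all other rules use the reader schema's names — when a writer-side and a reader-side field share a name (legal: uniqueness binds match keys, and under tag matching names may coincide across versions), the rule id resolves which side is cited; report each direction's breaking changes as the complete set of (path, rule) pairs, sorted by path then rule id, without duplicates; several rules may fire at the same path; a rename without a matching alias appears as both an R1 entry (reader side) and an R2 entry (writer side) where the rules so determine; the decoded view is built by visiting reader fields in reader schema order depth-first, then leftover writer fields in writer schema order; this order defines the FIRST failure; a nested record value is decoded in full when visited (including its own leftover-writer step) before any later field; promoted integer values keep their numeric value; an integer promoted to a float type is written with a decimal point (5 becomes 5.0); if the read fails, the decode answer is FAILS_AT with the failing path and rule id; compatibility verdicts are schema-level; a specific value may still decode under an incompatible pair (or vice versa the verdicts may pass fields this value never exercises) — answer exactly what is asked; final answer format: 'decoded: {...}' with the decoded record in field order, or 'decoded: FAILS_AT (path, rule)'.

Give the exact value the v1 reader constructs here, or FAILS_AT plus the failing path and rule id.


the writer's type comes first in each Device pair
decode walk for Device under reader schema v1:
  role := "LOW"
  scores := null (not supplied -> null)
  geo.id := -2
  geo.balance := -2.5
  geo.retries := -2
  geo.checksum := 0xBEEF
  email := null (not supplied -> null)
  => decoded: {"role": "LOW", "scores": null, "geo": {"id": -2, "balance": -2.5, "retries": -2, "checksum": 0xBEEF}, "email": null}
the other Device changes do not affect what is asked:
  field email in record Device: type string changed to int32 -> a verdict-level change on Device — the shown value reads the same
  renamed field scores to tags in record Device -> a verdict-level change on Device — the shown value reads the same
  field role in record Device: tag 1 changed to 15 -> inert under this dialect — no rule fires on Device and the result does not move

decoded: {"role": "LOW", "scores": null, "geo": {"id": -2, "balance": -2.5, "retries": -2, "checksum": 0xBEEF}, "email": null}


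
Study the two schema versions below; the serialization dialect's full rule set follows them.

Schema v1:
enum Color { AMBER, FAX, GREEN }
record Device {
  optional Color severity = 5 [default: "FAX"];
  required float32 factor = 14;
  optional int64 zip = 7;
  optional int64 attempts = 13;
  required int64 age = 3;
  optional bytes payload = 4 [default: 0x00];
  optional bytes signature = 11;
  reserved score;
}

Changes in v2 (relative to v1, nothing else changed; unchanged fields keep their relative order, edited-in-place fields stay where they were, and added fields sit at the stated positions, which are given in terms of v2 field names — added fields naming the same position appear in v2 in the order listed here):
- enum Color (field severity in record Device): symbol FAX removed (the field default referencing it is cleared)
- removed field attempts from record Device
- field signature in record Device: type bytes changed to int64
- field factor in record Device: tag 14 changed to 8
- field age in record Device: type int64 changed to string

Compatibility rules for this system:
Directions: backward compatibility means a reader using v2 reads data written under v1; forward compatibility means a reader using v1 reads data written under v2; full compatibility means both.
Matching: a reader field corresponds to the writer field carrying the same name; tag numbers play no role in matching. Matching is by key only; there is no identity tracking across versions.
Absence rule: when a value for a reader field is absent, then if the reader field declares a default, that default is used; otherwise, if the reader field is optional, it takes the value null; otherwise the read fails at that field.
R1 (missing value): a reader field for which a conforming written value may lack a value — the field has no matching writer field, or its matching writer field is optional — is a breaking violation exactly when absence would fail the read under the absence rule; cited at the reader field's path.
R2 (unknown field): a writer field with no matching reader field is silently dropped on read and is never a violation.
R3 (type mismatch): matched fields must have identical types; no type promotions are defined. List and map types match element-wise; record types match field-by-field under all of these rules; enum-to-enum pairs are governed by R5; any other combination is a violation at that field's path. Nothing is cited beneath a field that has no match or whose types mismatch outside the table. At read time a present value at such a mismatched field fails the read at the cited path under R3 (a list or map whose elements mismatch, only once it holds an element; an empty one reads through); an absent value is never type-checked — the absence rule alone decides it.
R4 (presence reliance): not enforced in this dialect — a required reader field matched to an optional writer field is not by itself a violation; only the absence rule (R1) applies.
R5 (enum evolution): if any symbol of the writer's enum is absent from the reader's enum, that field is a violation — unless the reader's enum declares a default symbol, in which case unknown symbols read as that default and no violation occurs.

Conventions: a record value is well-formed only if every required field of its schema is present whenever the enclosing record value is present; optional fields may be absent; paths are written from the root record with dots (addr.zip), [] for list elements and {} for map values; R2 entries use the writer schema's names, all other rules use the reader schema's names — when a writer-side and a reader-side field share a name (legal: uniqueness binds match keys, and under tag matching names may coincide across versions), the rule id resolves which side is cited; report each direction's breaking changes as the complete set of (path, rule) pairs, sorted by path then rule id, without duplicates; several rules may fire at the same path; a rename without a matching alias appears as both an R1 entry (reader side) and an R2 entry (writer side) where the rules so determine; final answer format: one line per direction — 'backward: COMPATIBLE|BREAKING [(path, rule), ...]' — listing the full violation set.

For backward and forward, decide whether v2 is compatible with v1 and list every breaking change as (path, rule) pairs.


in Device below, arrows point writer -> reader
backward analysis of Device with v2 as reader and v1 as writer:
  severity: paired with writer severity (Color -> Color; writer optional)
  factor: paired with writer factor (float32 -> float32; writer required)
  zip: paired with writer zip (int64 -> int64; writer optional)
  age: paired with writer age (int64 -> string; writer required)
  payload: paired with writer payload (bytes -> bytes; writer optional)
  signature: paired with writer signature (bytes -> int64; writer optional)
  writer field attempts has no reader counterpart
  breaking: (age, R3)
  breaking: (severity, R5)
  breaking: (signature, R3)
  backward on Device therefore BREAKING (3)
forward analysis of Device with v1 as reader and v2 as writer:
  severity: paired with writer severity (Color -> Color; writer optional)
  factor: paired with writer factor (float32 -> float32; writer required)
  zip: paired with writer zip (int64 -> int64; writer optional)
  attempts: no writer-side match
  age: paired with writer age (string -> int64; writer required)
  payload: paired with writer payload (bytes -> bytes; writer optional)
  signature: paired with writer signature (int64 -> bytes; writer optional)
  breaking: (age, R3)
  breaking: (signature, R3)
  forward on Device therefore BREAKING (2)

backward: BREAKING [(age, R3), (severity, R5), (signature, R3)]; forward: BREAKING [(age, R3), (signature, R3)]


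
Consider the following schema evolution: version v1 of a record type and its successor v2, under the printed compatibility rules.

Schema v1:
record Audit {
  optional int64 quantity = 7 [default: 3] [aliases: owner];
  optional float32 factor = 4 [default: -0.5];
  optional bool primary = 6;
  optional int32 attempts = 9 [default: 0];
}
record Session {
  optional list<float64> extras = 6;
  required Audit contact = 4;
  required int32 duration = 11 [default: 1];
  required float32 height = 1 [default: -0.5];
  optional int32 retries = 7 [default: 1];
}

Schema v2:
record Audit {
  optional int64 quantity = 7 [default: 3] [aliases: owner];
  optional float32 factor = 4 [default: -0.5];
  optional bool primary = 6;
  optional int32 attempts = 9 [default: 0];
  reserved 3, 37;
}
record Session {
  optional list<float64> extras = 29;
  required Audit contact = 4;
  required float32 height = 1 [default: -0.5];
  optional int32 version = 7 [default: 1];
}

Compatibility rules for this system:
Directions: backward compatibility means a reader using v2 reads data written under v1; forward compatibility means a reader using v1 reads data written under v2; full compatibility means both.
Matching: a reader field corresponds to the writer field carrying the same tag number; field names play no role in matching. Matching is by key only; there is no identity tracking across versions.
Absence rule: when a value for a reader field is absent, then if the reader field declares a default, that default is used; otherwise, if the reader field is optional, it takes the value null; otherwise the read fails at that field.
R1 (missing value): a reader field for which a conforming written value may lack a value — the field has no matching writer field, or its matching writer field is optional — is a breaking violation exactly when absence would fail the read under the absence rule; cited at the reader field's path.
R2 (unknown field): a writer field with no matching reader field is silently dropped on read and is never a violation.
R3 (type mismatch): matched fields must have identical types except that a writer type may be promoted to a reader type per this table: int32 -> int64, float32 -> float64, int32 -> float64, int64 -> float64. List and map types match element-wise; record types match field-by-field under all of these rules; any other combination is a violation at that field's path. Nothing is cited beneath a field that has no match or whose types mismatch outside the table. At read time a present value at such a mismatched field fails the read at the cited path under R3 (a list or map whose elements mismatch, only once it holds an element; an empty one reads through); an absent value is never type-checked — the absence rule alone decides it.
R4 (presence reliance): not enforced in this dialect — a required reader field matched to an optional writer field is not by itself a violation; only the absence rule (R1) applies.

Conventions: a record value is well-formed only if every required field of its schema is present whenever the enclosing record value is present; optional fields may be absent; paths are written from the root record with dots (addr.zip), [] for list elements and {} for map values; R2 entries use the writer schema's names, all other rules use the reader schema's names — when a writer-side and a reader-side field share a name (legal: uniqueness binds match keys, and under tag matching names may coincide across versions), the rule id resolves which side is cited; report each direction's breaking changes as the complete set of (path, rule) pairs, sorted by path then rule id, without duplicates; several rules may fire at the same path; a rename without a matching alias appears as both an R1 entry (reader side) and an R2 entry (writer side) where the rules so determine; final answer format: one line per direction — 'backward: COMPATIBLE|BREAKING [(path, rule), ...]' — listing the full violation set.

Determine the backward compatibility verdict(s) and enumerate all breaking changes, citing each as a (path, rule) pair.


backward: COMPATIBLE []

each type pair in Session: writer, then reader
backward pass over Session, reader schema v2, writer schema v1:
  no writer field matches reader extras
  contact <- contact (Audit -> Audit, writer required)
  height <- height (float32 -> float32, writer required)
  version <- retries (int32 -> int32, writer optional)
  extras (writer side), unknown to reader
  duration (writer side), unknown to reader
  contact.quantity <- contact.quantity (int64 -> int64, writer optional)
  contact.factor <- contact.factor (float32 -> float32, writer optional)
  contact.primary <- contact.primary (bool -> bool, writer optional)
  contact.attempts <- contact.attempts (int32 -> int32, writer optional)
  => backward: COMPATIBLE
ruling out the remaining Session differences:
  renamed field retries to version in record Session -> triggers nothing under Session's printed rules — same verdict
  removed field duration from record Session -> triggers nothing under Session's printed rules — same verdict
  field extras in record Session: tag 6 changed to 29 -> triggers nothing under Session's printed rules — same verdict


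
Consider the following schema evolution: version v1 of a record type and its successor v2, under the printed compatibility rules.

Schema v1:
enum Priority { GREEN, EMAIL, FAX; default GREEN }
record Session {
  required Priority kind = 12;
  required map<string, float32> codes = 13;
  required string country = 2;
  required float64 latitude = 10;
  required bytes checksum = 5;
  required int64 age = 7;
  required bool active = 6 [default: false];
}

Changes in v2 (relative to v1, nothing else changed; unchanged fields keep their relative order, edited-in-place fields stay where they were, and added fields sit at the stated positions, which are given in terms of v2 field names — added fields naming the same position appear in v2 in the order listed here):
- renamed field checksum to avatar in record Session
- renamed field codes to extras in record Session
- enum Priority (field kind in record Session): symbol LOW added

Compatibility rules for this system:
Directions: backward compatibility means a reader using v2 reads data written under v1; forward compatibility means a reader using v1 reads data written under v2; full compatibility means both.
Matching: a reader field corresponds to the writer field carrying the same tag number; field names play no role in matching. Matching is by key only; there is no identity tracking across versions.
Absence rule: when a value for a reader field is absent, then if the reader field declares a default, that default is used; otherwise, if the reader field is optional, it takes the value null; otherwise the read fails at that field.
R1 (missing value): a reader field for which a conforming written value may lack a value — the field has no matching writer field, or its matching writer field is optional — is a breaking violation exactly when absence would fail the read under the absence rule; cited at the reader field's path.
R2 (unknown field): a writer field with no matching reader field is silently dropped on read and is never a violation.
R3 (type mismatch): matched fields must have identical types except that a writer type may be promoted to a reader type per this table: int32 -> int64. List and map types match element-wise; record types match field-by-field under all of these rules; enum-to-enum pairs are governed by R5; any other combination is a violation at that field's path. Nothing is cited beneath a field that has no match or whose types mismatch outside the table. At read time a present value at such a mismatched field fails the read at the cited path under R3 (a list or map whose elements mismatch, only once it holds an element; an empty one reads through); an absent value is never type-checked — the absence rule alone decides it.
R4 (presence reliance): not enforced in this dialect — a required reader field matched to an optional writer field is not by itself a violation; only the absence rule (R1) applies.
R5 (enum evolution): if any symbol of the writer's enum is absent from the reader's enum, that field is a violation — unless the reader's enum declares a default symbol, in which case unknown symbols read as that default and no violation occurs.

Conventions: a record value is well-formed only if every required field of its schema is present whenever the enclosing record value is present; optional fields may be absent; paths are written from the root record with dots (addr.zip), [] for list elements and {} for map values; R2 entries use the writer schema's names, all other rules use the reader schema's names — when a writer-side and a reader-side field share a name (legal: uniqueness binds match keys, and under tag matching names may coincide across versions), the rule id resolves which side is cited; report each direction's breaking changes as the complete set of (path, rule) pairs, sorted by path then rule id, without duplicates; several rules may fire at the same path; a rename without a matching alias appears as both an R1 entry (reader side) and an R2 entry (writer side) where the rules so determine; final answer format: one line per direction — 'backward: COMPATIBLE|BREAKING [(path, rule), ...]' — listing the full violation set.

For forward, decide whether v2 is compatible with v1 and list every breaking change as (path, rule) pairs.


the writer's type comes first in each Session pair
forward analysis of Session with v1 as reader and v2 as writer:
  kind <- kind (Priority -> Priority, writer required)
  codes <- extras (map<string, float32> -> map<string, float32>, writer required)
  country <- country (string -> string, writer required)
  latitude <- latitude (float64 -> float64, writer required)
  checksum <- avatar (bytes -> bytes, writer required)
  age <- age (int64 -> int64, writer required)
  active <- active (bool -> bool, writer required)
  => forward: COMPATIBLE
remaining Session differences; none change what is asked:
  renamed field checksum to avatar in record Session -> no rule fires on it in Session's dialect; the asked verdict holds
  renamed field codes to extras in record Session -> no rule fires on it in Session's dialect; the asked verdict holds
  enum Priority (field kind in record Session): symbol LOW added -> no rule fires on it in Session's dialect; the asked verdict holds

forward: COMPATIBLE []


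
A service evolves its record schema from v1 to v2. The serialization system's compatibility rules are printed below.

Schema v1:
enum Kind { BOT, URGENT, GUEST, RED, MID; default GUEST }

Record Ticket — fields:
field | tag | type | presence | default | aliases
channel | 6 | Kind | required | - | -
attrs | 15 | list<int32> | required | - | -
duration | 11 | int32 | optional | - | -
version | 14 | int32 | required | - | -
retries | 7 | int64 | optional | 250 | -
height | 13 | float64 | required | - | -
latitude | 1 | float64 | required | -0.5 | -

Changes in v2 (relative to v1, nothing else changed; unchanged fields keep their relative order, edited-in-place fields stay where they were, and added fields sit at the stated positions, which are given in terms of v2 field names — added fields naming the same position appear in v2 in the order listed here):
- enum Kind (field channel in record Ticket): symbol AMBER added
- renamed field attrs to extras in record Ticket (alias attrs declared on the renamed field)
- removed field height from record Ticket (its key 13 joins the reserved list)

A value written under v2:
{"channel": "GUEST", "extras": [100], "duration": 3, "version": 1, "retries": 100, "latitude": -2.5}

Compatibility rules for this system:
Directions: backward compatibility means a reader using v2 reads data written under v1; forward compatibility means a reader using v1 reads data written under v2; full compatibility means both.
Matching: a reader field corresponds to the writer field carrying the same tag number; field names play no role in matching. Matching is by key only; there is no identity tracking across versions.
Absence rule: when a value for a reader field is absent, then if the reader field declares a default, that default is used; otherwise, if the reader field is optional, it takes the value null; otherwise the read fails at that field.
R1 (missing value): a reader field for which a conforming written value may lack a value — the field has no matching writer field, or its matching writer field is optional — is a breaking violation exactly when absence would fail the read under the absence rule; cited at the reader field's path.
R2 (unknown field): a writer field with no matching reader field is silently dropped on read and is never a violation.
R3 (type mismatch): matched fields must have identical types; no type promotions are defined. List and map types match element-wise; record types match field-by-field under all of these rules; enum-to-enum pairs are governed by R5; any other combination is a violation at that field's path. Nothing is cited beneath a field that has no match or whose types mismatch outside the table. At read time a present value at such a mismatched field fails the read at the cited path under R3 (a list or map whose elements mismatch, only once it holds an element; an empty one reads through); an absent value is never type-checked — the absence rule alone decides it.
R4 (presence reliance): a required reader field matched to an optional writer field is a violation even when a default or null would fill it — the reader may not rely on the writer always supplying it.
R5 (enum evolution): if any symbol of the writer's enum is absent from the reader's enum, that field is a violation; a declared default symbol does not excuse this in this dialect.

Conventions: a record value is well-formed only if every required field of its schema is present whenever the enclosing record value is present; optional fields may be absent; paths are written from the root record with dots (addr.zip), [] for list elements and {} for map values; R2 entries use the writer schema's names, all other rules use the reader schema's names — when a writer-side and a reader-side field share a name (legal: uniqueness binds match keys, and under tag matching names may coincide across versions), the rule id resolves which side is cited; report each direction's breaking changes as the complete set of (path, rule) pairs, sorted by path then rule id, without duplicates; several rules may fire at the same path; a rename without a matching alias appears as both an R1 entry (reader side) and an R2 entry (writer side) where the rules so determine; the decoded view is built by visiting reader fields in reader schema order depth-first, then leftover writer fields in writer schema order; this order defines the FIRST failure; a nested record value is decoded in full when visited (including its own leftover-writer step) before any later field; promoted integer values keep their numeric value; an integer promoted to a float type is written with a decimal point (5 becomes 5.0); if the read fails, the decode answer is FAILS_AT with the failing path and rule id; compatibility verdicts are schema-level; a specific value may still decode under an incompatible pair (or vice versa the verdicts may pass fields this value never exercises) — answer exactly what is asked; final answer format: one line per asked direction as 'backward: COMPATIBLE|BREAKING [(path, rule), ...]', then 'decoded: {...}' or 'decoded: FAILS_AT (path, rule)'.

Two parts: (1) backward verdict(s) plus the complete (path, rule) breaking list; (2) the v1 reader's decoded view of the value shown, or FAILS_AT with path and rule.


backward: COMPATIBLE []; decoded: FAILS_AT (height, R1)

the writer's type comes first in each Ticket pair
backward analysis of Ticket with v2 as reader and v1 as writer:
  channel <- channel (Kind -> Kind, writer required)
  extras <- attrs (list<int32> -> list<int32>, writer required)
  duration <- duration (int32 -> int32, writer optional)
  version <- version (int32 -> int32, writer required)
  retries <- retries (int64 -> int64, writer optional)
  latitude <- latitude (float64 -> float64, writer required)
  leftover writer field: height
  => backward verdict for Ticket: COMPATIBLE, no violations
migrating the Ticket value to v1:
  channel := "GUEST"
  attrs := [100] (from writer extras)
  duration := 3
  version := 1
  retries := 100
  read fails at height under R1 (no fill)
  => FAILS_AT (height, R1)
the other Ticket changes do not affect what is asked:
  enum Kind (field channel in record Ticket): symbol AMBER added -> fires only in the forward direction of Ticket, which is not asked here
  renamed field attrs to extras in record Ticket (alias attrs declared on the renamed field) -> inert for the asked Ticket verdict: nothing fires
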